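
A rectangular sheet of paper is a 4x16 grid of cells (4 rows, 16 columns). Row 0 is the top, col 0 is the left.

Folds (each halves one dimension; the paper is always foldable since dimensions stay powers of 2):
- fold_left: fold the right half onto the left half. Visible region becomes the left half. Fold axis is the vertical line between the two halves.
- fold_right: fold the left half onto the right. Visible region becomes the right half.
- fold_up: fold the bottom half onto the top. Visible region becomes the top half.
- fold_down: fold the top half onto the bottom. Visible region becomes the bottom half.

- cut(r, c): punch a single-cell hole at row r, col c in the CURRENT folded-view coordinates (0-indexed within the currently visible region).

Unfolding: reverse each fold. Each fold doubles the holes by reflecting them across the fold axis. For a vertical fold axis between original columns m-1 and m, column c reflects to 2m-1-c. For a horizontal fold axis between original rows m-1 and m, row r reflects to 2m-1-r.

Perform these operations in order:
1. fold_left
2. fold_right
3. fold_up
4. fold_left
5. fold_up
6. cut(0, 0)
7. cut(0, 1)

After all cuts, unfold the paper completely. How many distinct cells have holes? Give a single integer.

Op 1 fold_left: fold axis v@8; visible region now rows[0,4) x cols[0,8) = 4x8
Op 2 fold_right: fold axis v@4; visible region now rows[0,4) x cols[4,8) = 4x4
Op 3 fold_up: fold axis h@2; visible region now rows[0,2) x cols[4,8) = 2x4
Op 4 fold_left: fold axis v@6; visible region now rows[0,2) x cols[4,6) = 2x2
Op 5 fold_up: fold axis h@1; visible region now rows[0,1) x cols[4,6) = 1x2
Op 6 cut(0, 0): punch at orig (0,4); cuts so far [(0, 4)]; region rows[0,1) x cols[4,6) = 1x2
Op 7 cut(0, 1): punch at orig (0,5); cuts so far [(0, 4), (0, 5)]; region rows[0,1) x cols[4,6) = 1x2
Unfold 1 (reflect across h@1): 4 holes -> [(0, 4), (0, 5), (1, 4), (1, 5)]
Unfold 2 (reflect across v@6): 8 holes -> [(0, 4), (0, 5), (0, 6), (0, 7), (1, 4), (1, 5), (1, 6), (1, 7)]
Unfold 3 (reflect across h@2): 16 holes -> [(0, 4), (0, 5), (0, 6), (0, 7), (1, 4), (1, 5), (1, 6), (1, 7), (2, 4), (2, 5), (2, 6), (2, 7), (3, 4), (3, 5), (3, 6), (3, 7)]
Unfold 4 (reflect across v@4): 32 holes -> [(0, 0), (0, 1), (0, 2), (0, 3), (0, 4), (0, 5), (0, 6), (0, 7), (1, 0), (1, 1), (1, 2), (1, 3), (1, 4), (1, 5), (1, 6), (1, 7), (2, 0), (2, 1), (2, 2), (2, 3), (2, 4), (2, 5), (2, 6), (2, 7), (3, 0), (3, 1), (3, 2), (3, 3), (3, 4), (3, 5), (3, 6), (3, 7)]
Unfold 5 (reflect across v@8): 64 holes -> [(0, 0), (0, 1), (0, 2), (0, 3), (0, 4), (0, 5), (0, 6), (0, 7), (0, 8), (0, 9), (0, 10), (0, 11), (0, 12), (0, 13), (0, 14), (0, 15), (1, 0), (1, 1), (1, 2), (1, 3), (1, 4), (1, 5), (1, 6), (1, 7), (1, 8), (1, 9), (1, 10), (1, 11), (1, 12), (1, 13), (1, 14), (1, 15), (2, 0), (2, 1), (2, 2), (2, 3), (2, 4), (2, 5), (2, 6), (2, 7), (2, 8), (2, 9), (2, 10), (2, 11), (2, 12), (2, 13), (2, 14), (2, 15), (3, 0), (3, 1), (3, 2), (3, 3), (3, 4), (3, 5), (3, 6), (3, 7), (3, 8), (3, 9), (3, 10), (3, 11), (3, 12), (3, 13), (3, 14), (3, 15)]

Answer: 64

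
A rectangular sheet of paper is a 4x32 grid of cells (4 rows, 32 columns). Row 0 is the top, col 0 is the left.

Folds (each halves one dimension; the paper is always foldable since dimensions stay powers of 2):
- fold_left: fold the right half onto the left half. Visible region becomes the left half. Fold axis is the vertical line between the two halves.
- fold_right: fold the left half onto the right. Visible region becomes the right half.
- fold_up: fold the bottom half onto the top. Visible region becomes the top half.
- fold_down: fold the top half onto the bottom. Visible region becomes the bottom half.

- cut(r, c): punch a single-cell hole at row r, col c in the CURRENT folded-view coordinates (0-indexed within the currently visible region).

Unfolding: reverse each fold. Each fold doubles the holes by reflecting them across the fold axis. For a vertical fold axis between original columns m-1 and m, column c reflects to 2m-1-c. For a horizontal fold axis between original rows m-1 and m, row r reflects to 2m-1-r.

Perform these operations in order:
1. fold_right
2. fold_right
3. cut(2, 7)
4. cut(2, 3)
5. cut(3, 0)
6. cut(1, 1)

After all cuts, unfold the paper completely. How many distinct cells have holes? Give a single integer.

Op 1 fold_right: fold axis v@16; visible region now rows[0,4) x cols[16,32) = 4x16
Op 2 fold_right: fold axis v@24; visible region now rows[0,4) x cols[24,32) = 4x8
Op 3 cut(2, 7): punch at orig (2,31); cuts so far [(2, 31)]; region rows[0,4) x cols[24,32) = 4x8
Op 4 cut(2, 3): punch at orig (2,27); cuts so far [(2, 27), (2, 31)]; region rows[0,4) x cols[24,32) = 4x8
Op 5 cut(3, 0): punch at orig (3,24); cuts so far [(2, 27), (2, 31), (3, 24)]; region rows[0,4) x cols[24,32) = 4x8
Op 6 cut(1, 1): punch at orig (1,25); cuts so far [(1, 25), (2, 27), (2, 31), (3, 24)]; region rows[0,4) x cols[24,32) = 4x8
Unfold 1 (reflect across v@24): 8 holes -> [(1, 22), (1, 25), (2, 16), (2, 20), (2, 27), (2, 31), (3, 23), (3, 24)]
Unfold 2 (reflect across v@16): 16 holes -> [(1, 6), (1, 9), (1, 22), (1, 25), (2, 0), (2, 4), (2, 11), (2, 15), (2, 16), (2, 20), (2, 27), (2, 31), (3, 7), (3, 8), (3, 23), (3, 24)]

Answer: 16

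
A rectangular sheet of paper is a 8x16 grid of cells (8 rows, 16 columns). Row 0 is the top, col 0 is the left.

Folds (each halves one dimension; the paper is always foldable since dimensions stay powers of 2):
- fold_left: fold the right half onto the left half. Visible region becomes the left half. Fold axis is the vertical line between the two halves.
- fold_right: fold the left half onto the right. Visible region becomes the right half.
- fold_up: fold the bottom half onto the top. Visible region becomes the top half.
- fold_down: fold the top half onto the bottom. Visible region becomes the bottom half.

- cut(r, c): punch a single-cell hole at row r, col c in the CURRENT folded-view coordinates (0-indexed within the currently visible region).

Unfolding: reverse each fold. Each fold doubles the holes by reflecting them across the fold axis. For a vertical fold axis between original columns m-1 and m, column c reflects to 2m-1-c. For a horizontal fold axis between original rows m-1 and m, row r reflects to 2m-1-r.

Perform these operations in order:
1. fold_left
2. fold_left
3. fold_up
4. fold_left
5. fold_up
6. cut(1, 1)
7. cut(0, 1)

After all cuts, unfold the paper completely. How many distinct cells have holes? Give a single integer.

Op 1 fold_left: fold axis v@8; visible region now rows[0,8) x cols[0,8) = 8x8
Op 2 fold_left: fold axis v@4; visible region now rows[0,8) x cols[0,4) = 8x4
Op 3 fold_up: fold axis h@4; visible region now rows[0,4) x cols[0,4) = 4x4
Op 4 fold_left: fold axis v@2; visible region now rows[0,4) x cols[0,2) = 4x2
Op 5 fold_up: fold axis h@2; visible region now rows[0,2) x cols[0,2) = 2x2
Op 6 cut(1, 1): punch at orig (1,1); cuts so far [(1, 1)]; region rows[0,2) x cols[0,2) = 2x2
Op 7 cut(0, 1): punch at orig (0,1); cuts so far [(0, 1), (1, 1)]; region rows[0,2) x cols[0,2) = 2x2
Unfold 1 (reflect across h@2): 4 holes -> [(0, 1), (1, 1), (2, 1), (3, 1)]
Unfold 2 (reflect across v@2): 8 holes -> [(0, 1), (0, 2), (1, 1), (1, 2), (2, 1), (2, 2), (3, 1), (3, 2)]
Unfold 3 (reflect across h@4): 16 holes -> [(0, 1), (0, 2), (1, 1), (1, 2), (2, 1), (2, 2), (3, 1), (3, 2), (4, 1), (4, 2), (5, 1), (5, 2), (6, 1), (6, 2), (7, 1), (7, 2)]
Unfold 4 (reflect across v@4): 32 holes -> [(0, 1), (0, 2), (0, 5), (0, 6), (1, 1), (1, 2), (1, 5), (1, 6), (2, 1), (2, 2), (2, 5), (2, 6), (3, 1), (3, 2), (3, 5), (3, 6), (4, 1), (4, 2), (4, 5), (4, 6), (5, 1), (5, 2), (5, 5), (5, 6), (6, 1), (6, 2), (6, 5), (6, 6), (7, 1), (7, 2), (7, 5), (7, 6)]
Unfold 5 (reflect across v@8): 64 holes -> [(0, 1), (0, 2), (0, 5), (0, 6), (0, 9), (0, 10), (0, 13), (0, 14), (1, 1), (1, 2), (1, 5), (1, 6), (1, 9), (1, 10), (1, 13), (1, 14), (2, 1), (2, 2), (2, 5), (2, 6), (2, 9), (2, 10), (2, 13), (2, 14), (3, 1), (3, 2), (3, 5), (3, 6), (3, 9), (3, 10), (3, 13), (3, 14), (4, 1), (4, 2), (4, 5), (4, 6), (4, 9), (4, 10), (4, 13), (4, 14), (5, 1), (5, 2), (5, 5), (5, 6), (5, 9), (5, 10), (5, 13), (5, 14), (6, 1), (6, 2), (6, 5), (6, 6), (6, 9), (6, 10), (6, 13), (6, 14), (7, 1), (7, 2), (7, 5), (7, 6), (7, 9), (7, 10), (7, 13), (7, 14)]

Answer: 64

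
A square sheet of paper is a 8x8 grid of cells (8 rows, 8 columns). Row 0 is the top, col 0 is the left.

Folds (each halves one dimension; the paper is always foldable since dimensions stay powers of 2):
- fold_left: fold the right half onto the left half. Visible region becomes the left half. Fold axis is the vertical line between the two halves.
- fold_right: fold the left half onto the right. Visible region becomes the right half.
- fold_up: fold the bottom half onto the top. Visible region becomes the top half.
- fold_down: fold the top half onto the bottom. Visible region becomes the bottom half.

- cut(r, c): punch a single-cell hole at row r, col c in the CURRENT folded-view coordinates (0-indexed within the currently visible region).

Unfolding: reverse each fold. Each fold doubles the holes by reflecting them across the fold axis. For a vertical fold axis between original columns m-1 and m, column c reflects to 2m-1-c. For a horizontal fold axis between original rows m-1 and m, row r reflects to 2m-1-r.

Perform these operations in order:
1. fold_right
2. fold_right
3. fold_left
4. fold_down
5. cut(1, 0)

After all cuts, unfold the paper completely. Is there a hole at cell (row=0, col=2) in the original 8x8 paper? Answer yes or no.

Op 1 fold_right: fold axis v@4; visible region now rows[0,8) x cols[4,8) = 8x4
Op 2 fold_right: fold axis v@6; visible region now rows[0,8) x cols[6,8) = 8x2
Op 3 fold_left: fold axis v@7; visible region now rows[0,8) x cols[6,7) = 8x1
Op 4 fold_down: fold axis h@4; visible region now rows[4,8) x cols[6,7) = 4x1
Op 5 cut(1, 0): punch at orig (5,6); cuts so far [(5, 6)]; region rows[4,8) x cols[6,7) = 4x1
Unfold 1 (reflect across h@4): 2 holes -> [(2, 6), (5, 6)]
Unfold 2 (reflect across v@7): 4 holes -> [(2, 6), (2, 7), (5, 6), (5, 7)]
Unfold 3 (reflect across v@6): 8 holes -> [(2, 4), (2, 5), (2, 6), (2, 7), (5, 4), (5, 5), (5, 6), (5, 7)]
Unfold 4 (reflect across v@4): 16 holes -> [(2, 0), (2, 1), (2, 2), (2, 3), (2, 4), (2, 5), (2, 6), (2, 7), (5, 0), (5, 1), (5, 2), (5, 3), (5, 4), (5, 5), (5, 6), (5, 7)]
Holes: [(2, 0), (2, 1), (2, 2), (2, 3), (2, 4), (2, 5), (2, 6), (2, 7), (5, 0), (5, 1), (5, 2), (5, 3), (5, 4), (5, 5), (5, 6), (5, 7)]

Answer: no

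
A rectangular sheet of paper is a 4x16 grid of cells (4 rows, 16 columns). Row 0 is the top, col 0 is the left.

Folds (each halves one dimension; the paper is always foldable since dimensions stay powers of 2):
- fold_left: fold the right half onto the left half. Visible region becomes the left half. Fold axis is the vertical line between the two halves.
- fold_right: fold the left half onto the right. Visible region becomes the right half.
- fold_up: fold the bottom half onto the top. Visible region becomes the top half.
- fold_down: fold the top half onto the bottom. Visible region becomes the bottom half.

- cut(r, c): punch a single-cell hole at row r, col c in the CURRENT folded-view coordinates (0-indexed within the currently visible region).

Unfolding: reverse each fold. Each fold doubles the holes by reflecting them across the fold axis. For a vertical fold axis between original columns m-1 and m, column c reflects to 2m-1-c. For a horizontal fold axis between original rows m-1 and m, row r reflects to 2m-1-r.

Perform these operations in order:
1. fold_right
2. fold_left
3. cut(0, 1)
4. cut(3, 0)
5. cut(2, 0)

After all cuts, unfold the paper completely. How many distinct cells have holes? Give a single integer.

Answer: 12

Derivation:
Op 1 fold_right: fold axis v@8; visible region now rows[0,4) x cols[8,16) = 4x8
Op 2 fold_left: fold axis v@12; visible region now rows[0,4) x cols[8,12) = 4x4
Op 3 cut(0, 1): punch at orig (0,9); cuts so far [(0, 9)]; region rows[0,4) x cols[8,12) = 4x4
Op 4 cut(3, 0): punch at orig (3,8); cuts so far [(0, 9), (3, 8)]; region rows[0,4) x cols[8,12) = 4x4
Op 5 cut(2, 0): punch at orig (2,8); cuts so far [(0, 9), (2, 8), (3, 8)]; region rows[0,4) x cols[8,12) = 4x4
Unfold 1 (reflect across v@12): 6 holes -> [(0, 9), (0, 14), (2, 8), (2, 15), (3, 8), (3, 15)]
Unfold 2 (reflect across v@8): 12 holes -> [(0, 1), (0, 6), (0, 9), (0, 14), (2, 0), (2, 7), (2, 8), (2, 15), (3, 0), (3, 7), (3, 8), (3, 15)]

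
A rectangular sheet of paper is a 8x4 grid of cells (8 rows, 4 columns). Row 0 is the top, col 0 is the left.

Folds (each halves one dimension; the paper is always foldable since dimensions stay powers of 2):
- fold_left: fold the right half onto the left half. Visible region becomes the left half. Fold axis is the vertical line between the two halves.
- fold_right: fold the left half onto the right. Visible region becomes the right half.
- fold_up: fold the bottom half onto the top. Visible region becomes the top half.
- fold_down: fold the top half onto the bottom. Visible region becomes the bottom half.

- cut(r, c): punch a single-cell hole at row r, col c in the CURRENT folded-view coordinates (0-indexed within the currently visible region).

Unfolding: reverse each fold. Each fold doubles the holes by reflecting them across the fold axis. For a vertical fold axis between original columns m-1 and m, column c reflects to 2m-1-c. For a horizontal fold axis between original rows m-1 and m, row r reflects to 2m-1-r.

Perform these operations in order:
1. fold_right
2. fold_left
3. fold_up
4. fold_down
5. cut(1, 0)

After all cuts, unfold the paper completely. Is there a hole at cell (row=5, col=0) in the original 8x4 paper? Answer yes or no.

Answer: no

Derivation:
Op 1 fold_right: fold axis v@2; visible region now rows[0,8) x cols[2,4) = 8x2
Op 2 fold_left: fold axis v@3; visible region now rows[0,8) x cols[2,3) = 8x1
Op 3 fold_up: fold axis h@4; visible region now rows[0,4) x cols[2,3) = 4x1
Op 4 fold_down: fold axis h@2; visible region now rows[2,4) x cols[2,3) = 2x1
Op 5 cut(1, 0): punch at orig (3,2); cuts so far [(3, 2)]; region rows[2,4) x cols[2,3) = 2x1
Unfold 1 (reflect across h@2): 2 holes -> [(0, 2), (3, 2)]
Unfold 2 (reflect across h@4): 4 holes -> [(0, 2), (3, 2), (4, 2), (7, 2)]
Unfold 3 (reflect across v@3): 8 holes -> [(0, 2), (0, 3), (3, 2), (3, 3), (4, 2), (4, 3), (7, 2), (7, 3)]
Unfold 4 (reflect across v@2): 16 holes -> [(0, 0), (0, 1), (0, 2), (0, 3), (3, 0), (3, 1), (3, 2), (3, 3), (4, 0), (4, 1), (4, 2), (4, 3), (7, 0), (7, 1), (7, 2), (7, 3)]
Holes: [(0, 0), (0, 1), (0, 2), (0, 3), (3, 0), (3, 1), (3, 2), (3, 3), (4, 0), (4, 1), (4, 2), (4, 3), (7, 0), (7, 1), (7, 2), (7, 3)]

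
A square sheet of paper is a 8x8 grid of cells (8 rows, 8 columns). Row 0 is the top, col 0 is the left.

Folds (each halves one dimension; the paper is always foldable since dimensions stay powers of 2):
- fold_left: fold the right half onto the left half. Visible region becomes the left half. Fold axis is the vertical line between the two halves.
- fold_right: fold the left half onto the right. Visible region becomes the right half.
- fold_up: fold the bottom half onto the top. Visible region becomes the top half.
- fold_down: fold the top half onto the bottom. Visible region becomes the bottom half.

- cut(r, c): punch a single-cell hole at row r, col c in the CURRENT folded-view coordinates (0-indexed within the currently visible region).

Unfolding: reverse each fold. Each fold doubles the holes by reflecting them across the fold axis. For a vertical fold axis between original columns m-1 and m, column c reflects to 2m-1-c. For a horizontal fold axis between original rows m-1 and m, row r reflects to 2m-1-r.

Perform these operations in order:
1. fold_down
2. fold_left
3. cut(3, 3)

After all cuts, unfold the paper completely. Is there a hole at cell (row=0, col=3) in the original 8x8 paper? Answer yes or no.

Op 1 fold_down: fold axis h@4; visible region now rows[4,8) x cols[0,8) = 4x8
Op 2 fold_left: fold axis v@4; visible region now rows[4,8) x cols[0,4) = 4x4
Op 3 cut(3, 3): punch at orig (7,3); cuts so far [(7, 3)]; region rows[4,8) x cols[0,4) = 4x4
Unfold 1 (reflect across v@4): 2 holes -> [(7, 3), (7, 4)]
Unfold 2 (reflect across h@4): 4 holes -> [(0, 3), (0, 4), (7, 3), (7, 4)]
Holes: [(0, 3), (0, 4), (7, 3), (7, 4)]

Answer: yes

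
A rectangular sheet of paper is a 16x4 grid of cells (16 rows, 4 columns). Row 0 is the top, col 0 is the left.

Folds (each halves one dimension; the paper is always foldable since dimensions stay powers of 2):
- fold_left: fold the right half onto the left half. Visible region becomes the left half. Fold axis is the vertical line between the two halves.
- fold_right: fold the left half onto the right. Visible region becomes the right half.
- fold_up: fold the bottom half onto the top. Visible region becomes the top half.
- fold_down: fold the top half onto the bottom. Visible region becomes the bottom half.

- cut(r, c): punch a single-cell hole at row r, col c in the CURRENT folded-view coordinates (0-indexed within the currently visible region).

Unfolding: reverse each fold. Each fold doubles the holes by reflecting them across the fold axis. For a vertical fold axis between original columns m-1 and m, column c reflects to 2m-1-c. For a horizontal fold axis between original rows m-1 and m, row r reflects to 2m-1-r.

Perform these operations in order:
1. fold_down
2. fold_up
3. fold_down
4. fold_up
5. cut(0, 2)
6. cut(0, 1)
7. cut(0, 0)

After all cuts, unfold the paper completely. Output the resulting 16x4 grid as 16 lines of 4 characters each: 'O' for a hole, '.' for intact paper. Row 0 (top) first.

Answer: OOO.
OOO.
OOO.
OOO.
OOO.
OOO.
OOO.
OOO.
OOO.
OOO.
OOO.
OOO.
OOO.
OOO.
OOO.
OOO.

Derivation:
Op 1 fold_down: fold axis h@8; visible region now rows[8,16) x cols[0,4) = 8x4
Op 2 fold_up: fold axis h@12; visible region now rows[8,12) x cols[0,4) = 4x4
Op 3 fold_down: fold axis h@10; visible region now rows[10,12) x cols[0,4) = 2x4
Op 4 fold_up: fold axis h@11; visible region now rows[10,11) x cols[0,4) = 1x4
Op 5 cut(0, 2): punch at orig (10,2); cuts so far [(10, 2)]; region rows[10,11) x cols[0,4) = 1x4
Op 6 cut(0, 1): punch at orig (10,1); cuts so far [(10, 1), (10, 2)]; region rows[10,11) x cols[0,4) = 1x4
Op 7 cut(0, 0): punch at orig (10,0); cuts so far [(10, 0), (10, 1), (10, 2)]; region rows[10,11) x cols[0,4) = 1x4
Unfold 1 (reflect across h@11): 6 holes -> [(10, 0), (10, 1), (10, 2), (11, 0), (11, 1), (11, 2)]
Unfold 2 (reflect across h@10): 12 holes -> [(8, 0), (8, 1), (8, 2), (9, 0), (9, 1), (9, 2), (10, 0), (10, 1), (10, 2), (11, 0), (11, 1), (11, 2)]
Unfold 3 (reflect across h@12): 24 holes -> [(8, 0), (8, 1), (8, 2), (9, 0), (9, 1), (9, 2), (10, 0), (10, 1), (10, 2), (11, 0), (11, 1), (11, 2), (12, 0), (12, 1), (12, 2), (13, 0), (13, 1), (13, 2), (14, 0), (14, 1), (14, 2), (15, 0), (15, 1), (15, 2)]
Unfold 4 (reflect across h@8): 48 holes -> [(0, 0), (0, 1), (0, 2), (1, 0), (1, 1), (1, 2), (2, 0), (2, 1), (2, 2), (3, 0), (3, 1), (3, 2), (4, 0), (4, 1), (4, 2), (5, 0), (5, 1), (5, 2), (6, 0), (6, 1), (6, 2), (7, 0), (7, 1), (7, 2), (8, 0), (8, 1), (8, 2), (9, 0), (9, 1), (9, 2), (10, 0), (10, 1), (10, 2), (11, 0), (11, 1), (11, 2), (12, 0), (12, 1), (12, 2), (13, 0), (13, 1), (13, 2), (14, 0), (14, 1), (14, 2), (15, 0), (15, 1), (15, 2)]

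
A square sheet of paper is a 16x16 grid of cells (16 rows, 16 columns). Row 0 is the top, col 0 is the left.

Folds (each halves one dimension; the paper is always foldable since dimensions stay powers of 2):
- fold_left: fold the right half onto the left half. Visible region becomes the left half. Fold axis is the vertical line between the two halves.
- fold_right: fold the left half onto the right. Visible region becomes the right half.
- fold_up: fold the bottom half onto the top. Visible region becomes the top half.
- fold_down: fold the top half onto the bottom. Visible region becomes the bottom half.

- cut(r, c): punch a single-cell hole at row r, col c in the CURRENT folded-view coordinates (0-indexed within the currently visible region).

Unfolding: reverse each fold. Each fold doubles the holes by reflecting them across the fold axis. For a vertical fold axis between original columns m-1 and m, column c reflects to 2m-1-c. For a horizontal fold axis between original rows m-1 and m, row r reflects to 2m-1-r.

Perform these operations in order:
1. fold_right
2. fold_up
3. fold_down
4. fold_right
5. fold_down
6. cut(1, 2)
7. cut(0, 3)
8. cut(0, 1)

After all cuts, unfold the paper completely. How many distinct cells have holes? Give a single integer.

Op 1 fold_right: fold axis v@8; visible region now rows[0,16) x cols[8,16) = 16x8
Op 2 fold_up: fold axis h@8; visible region now rows[0,8) x cols[8,16) = 8x8
Op 3 fold_down: fold axis h@4; visible region now rows[4,8) x cols[8,16) = 4x8
Op 4 fold_right: fold axis v@12; visible region now rows[4,8) x cols[12,16) = 4x4
Op 5 fold_down: fold axis h@6; visible region now rows[6,8) x cols[12,16) = 2x4
Op 6 cut(1, 2): punch at orig (7,14); cuts so far [(7, 14)]; region rows[6,8) x cols[12,16) = 2x4
Op 7 cut(0, 3): punch at orig (6,15); cuts so far [(6, 15), (7, 14)]; region rows[6,8) x cols[12,16) = 2x4
Op 8 cut(0, 1): punch at orig (6,13); cuts so far [(6, 13), (6, 15), (7, 14)]; region rows[6,8) x cols[12,16) = 2x4
Unfold 1 (reflect across h@6): 6 holes -> [(4, 14), (5, 13), (5, 15), (6, 13), (6, 15), (7, 14)]
Unfold 2 (reflect across v@12): 12 holes -> [(4, 9), (4, 14), (5, 8), (5, 10), (5, 13), (5, 15), (6, 8), (6, 10), (6, 13), (6, 15), (7, 9), (7, 14)]
Unfold 3 (reflect across h@4): 24 holes -> [(0, 9), (0, 14), (1, 8), (1, 10), (1, 13), (1, 15), (2, 8), (2, 10), (2, 13), (2, 15), (3, 9), (3, 14), (4, 9), (4, 14), (5, 8), (5, 10), (5, 13), (5, 15), (6, 8), (6, 10), (6, 13), (6, 15), (7, 9), (7, 14)]
Unfold 4 (reflect across h@8): 48 holes -> [(0, 9), (0, 14), (1, 8), (1, 10), (1, 13), (1, 15), (2, 8), (2, 10), (2, 13), (2, 15), (3, 9), (3, 14), (4, 9), (4, 14), (5, 8), (5, 10), (5, 13), (5, 15), (6, 8), (6, 10), (6, 13), (6, 15), (7, 9), (7, 14), (8, 9), (8, 14), (9, 8), (9, 10), (9, 13), (9, 15), (10, 8), (10, 10), (10, 13), (10, 15), (11, 9), (11, 14), (12, 9), (12, 14), (13, 8), (13, 10), (13, 13), (13, 15), (14, 8), (14, 10), (14, 13), (14, 15), (15, 9), (15, 14)]
Unfold 5 (reflect across v@8): 96 holes -> [(0, 1), (0, 6), (0, 9), (0, 14), (1, 0), (1, 2), (1, 5), (1, 7), (1, 8), (1, 10), (1, 13), (1, 15), (2, 0), (2, 2), (2, 5), (2, 7), (2, 8), (2, 10), (2, 13), (2, 15), (3, 1), (3, 6), (3, 9), (3, 14), (4, 1), (4, 6), (4, 9), (4, 14), (5, 0), (5, 2), (5, 5), (5, 7), (5, 8), (5, 10), (5, 13), (5, 15), (6, 0), (6, 2), (6, 5), (6, 7), (6, 8), (6, 10), (6, 13), (6, 15), (7, 1), (7, 6), (7, 9), (7, 14), (8, 1), (8, 6), (8, 9), (8, 14), (9, 0), (9, 2), (9, 5), (9, 7), (9, 8), (9, 10), (9, 13), (9, 15), (10, 0), (10, 2), (10, 5), (10, 7), (10, 8), (10, 10), (10, 13), (10, 15), (11, 1), (11, 6), (11, 9), (11, 14), (12, 1), (12, 6), (12, 9), (12, 14), (13, 0), (13, 2), (13, 5), (13, 7), (13, 8), (13, 10), (13, 13), (13, 15), (14, 0), (14, 2), (14, 5), (14, 7), (14, 8), (14, 10), (14, 13), (14, 15), (15, 1), (15, 6), (15, 9), (15, 14)]

Answer: 96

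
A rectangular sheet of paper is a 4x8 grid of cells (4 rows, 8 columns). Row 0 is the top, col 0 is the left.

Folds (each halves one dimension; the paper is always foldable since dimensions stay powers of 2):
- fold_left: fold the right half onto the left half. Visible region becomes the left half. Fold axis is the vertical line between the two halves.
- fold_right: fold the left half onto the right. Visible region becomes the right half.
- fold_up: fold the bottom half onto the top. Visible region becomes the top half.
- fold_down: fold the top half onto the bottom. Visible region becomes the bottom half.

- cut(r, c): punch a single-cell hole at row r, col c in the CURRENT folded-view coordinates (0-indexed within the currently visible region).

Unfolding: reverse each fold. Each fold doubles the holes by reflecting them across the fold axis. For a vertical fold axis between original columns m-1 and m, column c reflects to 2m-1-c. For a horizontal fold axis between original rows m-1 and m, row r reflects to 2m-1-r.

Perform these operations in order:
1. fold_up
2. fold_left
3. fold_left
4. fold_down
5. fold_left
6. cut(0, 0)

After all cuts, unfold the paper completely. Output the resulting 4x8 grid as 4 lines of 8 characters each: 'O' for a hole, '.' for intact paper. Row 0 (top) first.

Answer: OOOOOOOO
OOOOOOOO
OOOOOOOO
OOOOOOOO

Derivation:
Op 1 fold_up: fold axis h@2; visible region now rows[0,2) x cols[0,8) = 2x8
Op 2 fold_left: fold axis v@4; visible region now rows[0,2) x cols[0,4) = 2x4
Op 3 fold_left: fold axis v@2; visible region now rows[0,2) x cols[0,2) = 2x2
Op 4 fold_down: fold axis h@1; visible region now rows[1,2) x cols[0,2) = 1x2
Op 5 fold_left: fold axis v@1; visible region now rows[1,2) x cols[0,1) = 1x1
Op 6 cut(0, 0): punch at orig (1,0); cuts so far [(1, 0)]; region rows[1,2) x cols[0,1) = 1x1
Unfold 1 (reflect across v@1): 2 holes -> [(1, 0), (1, 1)]
Unfold 2 (reflect across h@1): 4 holes -> [(0, 0), (0, 1), (1, 0), (1, 1)]
Unfold 3 (reflect across v@2): 8 holes -> [(0, 0), (0, 1), (0, 2), (0, 3), (1, 0), (1, 1), (1, 2), (1, 3)]
Unfold 4 (reflect across v@4): 16 holes -> [(0, 0), (0, 1), (0, 2), (0, 3), (0, 4), (0, 5), (0, 6), (0, 7), (1, 0), (1, 1), (1, 2), (1, 3), (1, 4), (1, 5), (1, 6), (1, 7)]
Unfold 5 (reflect across h@2): 32 holes -> [(0, 0), (0, 1), (0, 2), (0, 3), (0, 4), (0, 5), (0, 6), (0, 7), (1, 0), (1, 1), (1, 2), (1, 3), (1, 4), (1, 5), (1, 6), (1, 7), (2, 0), (2, 1), (2, 2), (2, 3), (2, 4), (2, 5), (2, 6), (2, 7), (3, 0), (3, 1), (3, 2), (3, 3), (3, 4), (3, 5), (3, 6), (3, 7)]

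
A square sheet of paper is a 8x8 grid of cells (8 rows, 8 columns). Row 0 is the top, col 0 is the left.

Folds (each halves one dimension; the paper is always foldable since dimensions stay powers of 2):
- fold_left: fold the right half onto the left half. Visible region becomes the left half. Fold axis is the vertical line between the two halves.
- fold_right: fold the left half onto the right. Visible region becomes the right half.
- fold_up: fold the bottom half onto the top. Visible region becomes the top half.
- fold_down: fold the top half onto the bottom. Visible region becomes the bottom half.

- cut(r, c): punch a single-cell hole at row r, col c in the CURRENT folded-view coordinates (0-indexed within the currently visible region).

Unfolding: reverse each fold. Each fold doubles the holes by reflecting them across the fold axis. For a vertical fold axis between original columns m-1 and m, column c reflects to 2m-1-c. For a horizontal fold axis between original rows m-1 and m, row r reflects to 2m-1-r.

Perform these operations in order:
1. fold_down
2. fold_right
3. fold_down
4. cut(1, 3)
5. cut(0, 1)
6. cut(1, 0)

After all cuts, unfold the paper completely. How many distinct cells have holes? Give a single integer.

Answer: 24

Derivation:
Op 1 fold_down: fold axis h@4; visible region now rows[4,8) x cols[0,8) = 4x8
Op 2 fold_right: fold axis v@4; visible region now rows[4,8) x cols[4,8) = 4x4
Op 3 fold_down: fold axis h@6; visible region now rows[6,8) x cols[4,8) = 2x4
Op 4 cut(1, 3): punch at orig (7,7); cuts so far [(7, 7)]; region rows[6,8) x cols[4,8) = 2x4
Op 5 cut(0, 1): punch at orig (6,5); cuts so far [(6, 5), (7, 7)]; region rows[6,8) x cols[4,8) = 2x4
Op 6 cut(1, 0): punch at orig (7,4); cuts so far [(6, 5), (7, 4), (7, 7)]; region rows[6,8) x cols[4,8) = 2x4
Unfold 1 (reflect across h@6): 6 holes -> [(4, 4), (4, 7), (5, 5), (6, 5), (7, 4), (7, 7)]
Unfold 2 (reflect across v@4): 12 holes -> [(4, 0), (4, 3), (4, 4), (4, 7), (5, 2), (5, 5), (6, 2), (6, 5), (7, 0), (7, 3), (7, 4), (7, 7)]
Unfold 3 (reflect across h@4): 24 holes -> [(0, 0), (0, 3), (0, 4), (0, 7), (1, 2), (1, 5), (2, 2), (2, 5), (3, 0), (3, 3), (3, 4), (3, 7), (4, 0), (4, 3), (4, 4), (4, 7), (5, 2), (5, 5), (6, 2), (6, 5), (7, 0), (7, 3), (7, 4), (7, 7)]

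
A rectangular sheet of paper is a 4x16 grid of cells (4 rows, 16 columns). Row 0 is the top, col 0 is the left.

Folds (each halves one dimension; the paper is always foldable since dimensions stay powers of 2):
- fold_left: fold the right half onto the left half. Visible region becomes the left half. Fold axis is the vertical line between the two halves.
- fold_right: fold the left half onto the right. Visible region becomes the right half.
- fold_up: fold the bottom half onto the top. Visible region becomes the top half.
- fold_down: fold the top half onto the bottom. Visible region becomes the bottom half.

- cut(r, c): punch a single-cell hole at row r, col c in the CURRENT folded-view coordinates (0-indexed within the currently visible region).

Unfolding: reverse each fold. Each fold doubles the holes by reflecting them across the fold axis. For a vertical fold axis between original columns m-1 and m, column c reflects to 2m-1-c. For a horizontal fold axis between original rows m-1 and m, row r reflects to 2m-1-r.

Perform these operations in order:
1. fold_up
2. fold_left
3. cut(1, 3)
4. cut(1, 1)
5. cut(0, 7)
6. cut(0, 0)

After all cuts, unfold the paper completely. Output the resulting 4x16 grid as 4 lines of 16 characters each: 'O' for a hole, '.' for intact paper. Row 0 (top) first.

Op 1 fold_up: fold axis h@2; visible region now rows[0,2) x cols[0,16) = 2x16
Op 2 fold_left: fold axis v@8; visible region now rows[0,2) x cols[0,8) = 2x8
Op 3 cut(1, 3): punch at orig (1,3); cuts so far [(1, 3)]; region rows[0,2) x cols[0,8) = 2x8
Op 4 cut(1, 1): punch at orig (1,1); cuts so far [(1, 1), (1, 3)]; region rows[0,2) x cols[0,8) = 2x8
Op 5 cut(0, 7): punch at orig (0,7); cuts so far [(0, 7), (1, 1), (1, 3)]; region rows[0,2) x cols[0,8) = 2x8
Op 6 cut(0, 0): punch at orig (0,0); cuts so far [(0, 0), (0, 7), (1, 1), (1, 3)]; region rows[0,2) x cols[0,8) = 2x8
Unfold 1 (reflect across v@8): 8 holes -> [(0, 0), (0, 7), (0, 8), (0, 15), (1, 1), (1, 3), (1, 12), (1, 14)]
Unfold 2 (reflect across h@2): 16 holes -> [(0, 0), (0, 7), (0, 8), (0, 15), (1, 1), (1, 3), (1, 12), (1, 14), (2, 1), (2, 3), (2, 12), (2, 14), (3, 0), (3, 7), (3, 8), (3, 15)]

Answer: O......OO......O
.O.O........O.O.
.O.O........O.O.
O......OO......O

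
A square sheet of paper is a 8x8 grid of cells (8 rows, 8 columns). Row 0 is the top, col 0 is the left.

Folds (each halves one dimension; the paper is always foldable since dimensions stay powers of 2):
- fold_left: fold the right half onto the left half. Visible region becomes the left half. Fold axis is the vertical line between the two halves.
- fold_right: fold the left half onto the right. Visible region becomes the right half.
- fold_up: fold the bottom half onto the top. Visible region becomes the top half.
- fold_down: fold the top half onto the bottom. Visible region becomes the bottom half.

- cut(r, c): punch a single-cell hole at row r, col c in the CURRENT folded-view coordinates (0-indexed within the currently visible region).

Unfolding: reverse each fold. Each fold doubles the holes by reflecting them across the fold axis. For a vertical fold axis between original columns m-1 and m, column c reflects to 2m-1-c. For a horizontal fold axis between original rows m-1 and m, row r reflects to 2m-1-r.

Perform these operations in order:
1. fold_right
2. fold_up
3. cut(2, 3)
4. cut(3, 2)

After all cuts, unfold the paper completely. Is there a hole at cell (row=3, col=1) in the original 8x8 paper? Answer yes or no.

Op 1 fold_right: fold axis v@4; visible region now rows[0,8) x cols[4,8) = 8x4
Op 2 fold_up: fold axis h@4; visible region now rows[0,4) x cols[4,8) = 4x4
Op 3 cut(2, 3): punch at orig (2,7); cuts so far [(2, 7)]; region rows[0,4) x cols[4,8) = 4x4
Op 4 cut(3, 2): punch at orig (3,6); cuts so far [(2, 7), (3, 6)]; region rows[0,4) x cols[4,8) = 4x4
Unfold 1 (reflect across h@4): 4 holes -> [(2, 7), (3, 6), (4, 6), (5, 7)]
Unfold 2 (reflect across v@4): 8 holes -> [(2, 0), (2, 7), (3, 1), (3, 6), (4, 1), (4, 6), (5, 0), (5, 7)]
Holes: [(2, 0), (2, 7), (3, 1), (3, 6), (4, 1), (4, 6), (5, 0), (5, 7)]

Answer: yes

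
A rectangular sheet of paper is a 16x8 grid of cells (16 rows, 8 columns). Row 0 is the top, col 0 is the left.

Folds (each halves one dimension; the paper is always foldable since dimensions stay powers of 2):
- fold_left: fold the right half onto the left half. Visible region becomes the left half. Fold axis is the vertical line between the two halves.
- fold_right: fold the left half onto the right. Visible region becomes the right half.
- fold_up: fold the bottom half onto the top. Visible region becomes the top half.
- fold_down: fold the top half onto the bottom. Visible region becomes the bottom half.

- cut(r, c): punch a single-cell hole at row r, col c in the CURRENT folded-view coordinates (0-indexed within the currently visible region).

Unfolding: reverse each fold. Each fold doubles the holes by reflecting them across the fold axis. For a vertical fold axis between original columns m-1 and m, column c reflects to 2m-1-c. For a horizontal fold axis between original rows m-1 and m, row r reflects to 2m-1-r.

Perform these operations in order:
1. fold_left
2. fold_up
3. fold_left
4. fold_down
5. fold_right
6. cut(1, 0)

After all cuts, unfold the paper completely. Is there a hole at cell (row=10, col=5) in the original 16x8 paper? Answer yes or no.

Answer: yes

Derivation:
Op 1 fold_left: fold axis v@4; visible region now rows[0,16) x cols[0,4) = 16x4
Op 2 fold_up: fold axis h@8; visible region now rows[0,8) x cols[0,4) = 8x4
Op 3 fold_left: fold axis v@2; visible region now rows[0,8) x cols[0,2) = 8x2
Op 4 fold_down: fold axis h@4; visible region now rows[4,8) x cols[0,2) = 4x2
Op 5 fold_right: fold axis v@1; visible region now rows[4,8) x cols[1,2) = 4x1
Op 6 cut(1, 0): punch at orig (5,1); cuts so far [(5, 1)]; region rows[4,8) x cols[1,2) = 4x1
Unfold 1 (reflect across v@1): 2 holes -> [(5, 0), (5, 1)]
Unfold 2 (reflect across h@4): 4 holes -> [(2, 0), (2, 1), (5, 0), (5, 1)]
Unfold 3 (reflect across v@2): 8 holes -> [(2, 0), (2, 1), (2, 2), (2, 3), (5, 0), (5, 1), (5, 2), (5, 3)]
Unfold 4 (reflect across h@8): 16 holes -> [(2, 0), (2, 1), (2, 2), (2, 3), (5, 0), (5, 1), (5, 2), (5, 3), (10, 0), (10, 1), (10, 2), (10, 3), (13, 0), (13, 1), (13, 2), (13, 3)]
Unfold 5 (reflect across v@4): 32 holes -> [(2, 0), (2, 1), (2, 2), (2, 3), (2, 4), (2, 5), (2, 6), (2, 7), (5, 0), (5, 1), (5, 2), (5, 3), (5, 4), (5, 5), (5, 6), (5, 7), (10, 0), (10, 1), (10, 2), (10, 3), (10, 4), (10, 5), (10, 6), (10, 7), (13, 0), (13, 1), (13, 2), (13, 3), (13, 4), (13, 5), (13, 6), (13, 7)]
Holes: [(2, 0), (2, 1), (2, 2), (2, 3), (2, 4), (2, 5), (2, 6), (2, 7), (5, 0), (5, 1), (5, 2), (5, 3), (5, 4), (5, 5), (5, 6), (5, 7), (10, 0), (10, 1), (10, 2), (10, 3), (10, 4), (10, 5), (10, 6), (10, 7), (13, 0), (13, 1), (13, 2), (13, 3), (13, 4), (13, 5), (13, 6), (13, 7)]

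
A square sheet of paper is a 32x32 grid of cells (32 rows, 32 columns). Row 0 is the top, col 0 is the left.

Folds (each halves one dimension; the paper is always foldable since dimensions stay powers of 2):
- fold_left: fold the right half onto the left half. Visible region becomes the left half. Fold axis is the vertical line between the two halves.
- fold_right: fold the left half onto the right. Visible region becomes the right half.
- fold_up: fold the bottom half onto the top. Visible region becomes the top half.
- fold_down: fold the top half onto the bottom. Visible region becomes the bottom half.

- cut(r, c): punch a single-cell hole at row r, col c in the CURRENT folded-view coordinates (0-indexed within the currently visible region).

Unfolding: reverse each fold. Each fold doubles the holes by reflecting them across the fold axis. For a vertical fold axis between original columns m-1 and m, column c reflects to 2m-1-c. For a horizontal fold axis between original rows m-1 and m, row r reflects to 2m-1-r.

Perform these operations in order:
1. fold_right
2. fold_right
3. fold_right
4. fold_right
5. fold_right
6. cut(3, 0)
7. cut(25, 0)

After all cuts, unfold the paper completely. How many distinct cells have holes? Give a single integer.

Answer: 64

Derivation:
Op 1 fold_right: fold axis v@16; visible region now rows[0,32) x cols[16,32) = 32x16
Op 2 fold_right: fold axis v@24; visible region now rows[0,32) x cols[24,32) = 32x8
Op 3 fold_right: fold axis v@28; visible region now rows[0,32) x cols[28,32) = 32x4
Op 4 fold_right: fold axis v@30; visible region now rows[0,32) x cols[30,32) = 32x2
Op 5 fold_right: fold axis v@31; visible region now rows[0,32) x cols[31,32) = 32x1
Op 6 cut(3, 0): punch at orig (3,31); cuts so far [(3, 31)]; region rows[0,32) x cols[31,32) = 32x1
Op 7 cut(25, 0): punch at orig (25,31); cuts so far [(3, 31), (25, 31)]; region rows[0,32) x cols[31,32) = 32x1
Unfold 1 (reflect across v@31): 4 holes -> [(3, 30), (3, 31), (25, 30), (25, 31)]
Unfold 2 (reflect across v@30): 8 holes -> [(3, 28), (3, 29), (3, 30), (3, 31), (25, 28), (25, 29), (25, 30), (25, 31)]
Unfold 3 (reflect across v@28): 16 holes -> [(3, 24), (3, 25), (3, 26), (3, 27), (3, 28), (3, 29), (3, 30), (3, 31), (25, 24), (25, 25), (25, 26), (25, 27), (25, 28), (25, 29), (25, 30), (25, 31)]
Unfold 4 (reflect across v@24): 32 holes -> [(3, 16), (3, 17), (3, 18), (3, 19), (3, 20), (3, 21), (3, 22), (3, 23), (3, 24), (3, 25), (3, 26), (3, 27), (3, 28), (3, 29), (3, 30), (3, 31), (25, 16), (25, 17), (25, 18), (25, 19), (25, 20), (25, 21), (25, 22), (25, 23), (25, 24), (25, 25), (25, 26), (25, 27), (25, 28), (25, 29), (25, 30), (25, 31)]
Unfold 5 (reflect across v@16): 64 holes -> [(3, 0), (3, 1), (3, 2), (3, 3), (3, 4), (3, 5), (3, 6), (3, 7), (3, 8), (3, 9), (3, 10), (3, 11), (3, 12), (3, 13), (3, 14), (3, 15), (3, 16), (3, 17), (3, 18), (3, 19), (3, 20), (3, 21), (3, 22), (3, 23), (3, 24), (3, 25), (3, 26), (3, 27), (3, 28), (3, 29), (3, 30), (3, 31), (25, 0), (25, 1), (25, 2), (25, 3), (25, 4), (25, 5), (25, 6), (25, 7), (25, 8), (25, 9), (25, 10), (25, 11), (25, 12), (25, 13), (25, 14), (25, 15), (25, 16), (25, 17), (25, 18), (25, 19), (25, 20), (25, 21), (25, 22), (25, 23), (25, 24), (25, 25), (25, 26), (25, 27), (25, 28), (25, 29), (25, 30), (25, 31)]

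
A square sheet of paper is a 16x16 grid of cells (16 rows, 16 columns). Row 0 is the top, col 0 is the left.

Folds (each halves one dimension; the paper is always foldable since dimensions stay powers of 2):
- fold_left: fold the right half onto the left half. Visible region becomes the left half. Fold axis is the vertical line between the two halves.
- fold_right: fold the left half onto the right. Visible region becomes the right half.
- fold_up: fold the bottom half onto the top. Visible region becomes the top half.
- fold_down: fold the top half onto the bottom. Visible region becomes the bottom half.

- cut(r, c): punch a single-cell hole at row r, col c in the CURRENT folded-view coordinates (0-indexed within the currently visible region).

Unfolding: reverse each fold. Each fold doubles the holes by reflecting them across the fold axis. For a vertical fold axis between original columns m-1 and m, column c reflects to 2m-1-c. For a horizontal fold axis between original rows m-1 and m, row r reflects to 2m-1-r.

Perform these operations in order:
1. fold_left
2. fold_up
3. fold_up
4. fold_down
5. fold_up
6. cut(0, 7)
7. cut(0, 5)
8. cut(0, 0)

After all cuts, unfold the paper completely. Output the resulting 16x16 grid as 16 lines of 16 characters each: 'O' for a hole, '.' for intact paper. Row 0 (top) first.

Answer: O....O.OO.O....O
O....O.OO.O....O
O....O.OO.O....O
O....O.OO.O....O
O....O.OO.O....O
O....O.OO.O....O
O....O.OO.O....O
O....O.OO.O....O
O....O.OO.O....O
O....O.OO.O....O
O....O.OO.O....O
O....O.OO.O....O
O....O.OO.O....O
O....O.OO.O....O
O....O.OO.O....O
O....O.OO.O....O

Derivation:
Op 1 fold_left: fold axis v@8; visible region now rows[0,16) x cols[0,8) = 16x8
Op 2 fold_up: fold axis h@8; visible region now rows[0,8) x cols[0,8) = 8x8
Op 3 fold_up: fold axis h@4; visible region now rows[0,4) x cols[0,8) = 4x8
Op 4 fold_down: fold axis h@2; visible region now rows[2,4) x cols[0,8) = 2x8
Op 5 fold_up: fold axis h@3; visible region now rows[2,3) x cols[0,8) = 1x8
Op 6 cut(0, 7): punch at orig (2,7); cuts so far [(2, 7)]; region rows[2,3) x cols[0,8) = 1x8
Op 7 cut(0, 5): punch at orig (2,5); cuts so far [(2, 5), (2, 7)]; region rows[2,3) x cols[0,8) = 1x8
Op 8 cut(0, 0): punch at orig (2,0); cuts so far [(2, 0), (2, 5), (2, 7)]; region rows[2,3) x cols[0,8) = 1x8
Unfold 1 (reflect across h@3): 6 holes -> [(2, 0), (2, 5), (2, 7), (3, 0), (3, 5), (3, 7)]
Unfold 2 (reflect across h@2): 12 holes -> [(0, 0), (0, 5), (0, 7), (1, 0), (1, 5), (1, 7), (2, 0), (2, 5), (2, 7), (3, 0), (3, 5), (3, 7)]
Unfold 3 (reflect across h@4): 24 holes -> [(0, 0), (0, 5), (0, 7), (1, 0), (1, 5), (1, 7), (2, 0), (2, 5), (2, 7), (3, 0), (3, 5), (3, 7), (4, 0), (4, 5), (4, 7), (5, 0), (5, 5), (5, 7), (6, 0), (6, 5), (6, 7), (7, 0), (7, 5), (7, 7)]
Unfold 4 (reflect across h@8): 48 holes -> [(0, 0), (0, 5), (0, 7), (1, 0), (1, 5), (1, 7), (2, 0), (2, 5), (2, 7), (3, 0), (3, 5), (3, 7), (4, 0), (4, 5), (4, 7), (5, 0), (5, 5), (5, 7), (6, 0), (6, 5), (6, 7), (7, 0), (7, 5), (7, 7), (8, 0), (8, 5), (8, 7), (9, 0), (9, 5), (9, 7), (10, 0), (10, 5), (10, 7), (11, 0), (11, 5), (11, 7), (12, 0), (12, 5), (12, 7), (13, 0), (13, 5), (13, 7), (14, 0), (14, 5), (14, 7), (15, 0), (15, 5), (15, 7)]
Unfold 5 (reflect across v@8): 96 holes -> [(0, 0), (0, 5), (0, 7), (0, 8), (0, 10), (0, 15), (1, 0), (1, 5), (1, 7), (1, 8), (1, 10), (1, 15), (2, 0), (2, 5), (2, 7), (2, 8), (2, 10), (2, 15), (3, 0), (3, 5), (3, 7), (3, 8), (3, 10), (3, 15), (4, 0), (4, 5), (4, 7), (4, 8), (4, 10), (4, 15), (5, 0), (5, 5), (5, 7), (5, 8), (5, 10), (5, 15), (6, 0), (6, 5), (6, 7), (6, 8), (6, 10), (6, 15), (7, 0), (7, 5), (7, 7), (7, 8), (7, 10), (7, 15), (8, 0), (8, 5), (8, 7), (8, 8), (8, 10), (8, 15), (9, 0), (9, 5), (9, 7), (9, 8), (9, 10), (9, 15), (10, 0), (10, 5), (10, 7), (10, 8), (10, 10), (10, 15), (11, 0), (11, 5), (11, 7), (11, 8), (11, 10), (11, 15), (12, 0), (12, 5), (12, 7), (12, 8), (12, 10), (12, 15), (13, 0), (13, 5), (13, 7), (13, 8), (13, 10), (13, 15), (14, 0), (14, 5), (14, 7), (14, 8), (14, 10), (14, 15), (15, 0), (15, 5), (15, 7), (15, 8), (15, 10), (15, 15)]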